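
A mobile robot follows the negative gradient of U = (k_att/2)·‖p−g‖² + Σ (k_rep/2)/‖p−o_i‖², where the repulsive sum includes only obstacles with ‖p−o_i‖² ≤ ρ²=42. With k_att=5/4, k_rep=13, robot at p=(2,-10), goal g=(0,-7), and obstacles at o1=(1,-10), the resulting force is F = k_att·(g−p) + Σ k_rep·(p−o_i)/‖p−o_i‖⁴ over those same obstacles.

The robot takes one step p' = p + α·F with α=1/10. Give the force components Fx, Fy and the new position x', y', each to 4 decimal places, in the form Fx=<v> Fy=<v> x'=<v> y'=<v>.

F_att = 5/4·(g−p) = 5/4·(-2,3) = (-2.5000,3.7500)
o1: d²=1 ≤ ρ²=42; F_rep = 13·(1,0)/1² = (13.0000,0.0000)
F = F_att + ΣF_rep = (10.5000,3.7500)
p' = p + 1/10·F = (3.0500,-9.6250)

Fx=10.5000 Fy=3.7500 x'=3.0500 y'=-9.6250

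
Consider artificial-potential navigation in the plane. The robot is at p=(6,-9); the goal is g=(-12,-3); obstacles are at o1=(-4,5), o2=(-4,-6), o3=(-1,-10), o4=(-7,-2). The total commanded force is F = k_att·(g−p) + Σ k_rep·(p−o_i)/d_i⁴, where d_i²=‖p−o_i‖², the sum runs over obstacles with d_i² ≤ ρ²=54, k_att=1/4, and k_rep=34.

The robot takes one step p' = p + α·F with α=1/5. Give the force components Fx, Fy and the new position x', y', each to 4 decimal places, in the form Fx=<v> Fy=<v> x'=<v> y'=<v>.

F_att = 1/4·(g−p) = 1/4·(-18,6) = (-4.5000,1.5000)
o1: d²=296 > ρ²=54 → inactive
o2: d²=109 > ρ²=54 → inactive
o3: d²=50 ≤ ρ²=54; F_rep = 34·(7,1)/50² = (0.0952,0.0136)
o4: d²=218 > ρ²=54 → inactive
F = F_att + ΣF_rep = (-4.4048,1.5136)
p' = p + 1/5·F = (5.1190,-8.6973)

Fx=-4.4048 Fy=1.5136 x'=5.1190 y'=-8.6973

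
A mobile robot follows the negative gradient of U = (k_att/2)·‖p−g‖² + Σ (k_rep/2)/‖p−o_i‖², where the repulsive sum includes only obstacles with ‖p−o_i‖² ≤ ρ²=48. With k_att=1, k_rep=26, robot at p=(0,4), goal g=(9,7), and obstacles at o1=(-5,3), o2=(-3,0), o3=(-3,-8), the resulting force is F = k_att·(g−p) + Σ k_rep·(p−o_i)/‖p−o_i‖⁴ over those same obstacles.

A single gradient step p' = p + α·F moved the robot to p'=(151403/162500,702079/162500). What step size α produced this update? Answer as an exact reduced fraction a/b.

α = 1/10

F_att = 1·(g−p) = 1·(9,3) = (9.0000,3.0000)
o1: d²=26 ≤ ρ²=48; F_rep = 26·(5,1)/26² = (0.1923,0.0385)
o2: d²=25 ≤ ρ²=48; F_rep = 26·(3,4)/25² = (0.1248,0.1664)
o3: d²=153 > ρ²=48 → inactive
F = F_att + ΣF_rep = (9.3171,3.2049)
Δp = p'−p = (0.9317,0.3205); α = Δx/Fx = (151403/162500) / (151403/16250) = 1/10
check: Δy/Fy = (52079/162500) / (52079/16250) = 1/10 ✓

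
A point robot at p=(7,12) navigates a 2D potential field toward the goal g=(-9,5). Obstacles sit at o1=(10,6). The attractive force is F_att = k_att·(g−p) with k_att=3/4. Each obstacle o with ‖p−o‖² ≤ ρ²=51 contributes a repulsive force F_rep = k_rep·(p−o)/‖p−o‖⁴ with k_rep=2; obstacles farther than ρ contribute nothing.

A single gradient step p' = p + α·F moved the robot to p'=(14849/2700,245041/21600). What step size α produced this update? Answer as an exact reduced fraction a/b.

α = 1/8

F_att = 3/4·(g−p) = 3/4·(-16,-7) = (-12.0000,-5.2500)
o1: d²=45 ≤ ρ²=51; F_rep = 2·(-3,6)/45² = (-0.0030,0.0059)
F = F_att + ΣF_rep = (-12.0030,-5.2441)
Δp = p'−p = (-1.5004,-0.6555); α = Δx/Fx = (-4051/2700) / (-8102/675) = 1/8
check: Δy/Fy = (-14159/21600) / (-14159/2700) = 1/8 ✓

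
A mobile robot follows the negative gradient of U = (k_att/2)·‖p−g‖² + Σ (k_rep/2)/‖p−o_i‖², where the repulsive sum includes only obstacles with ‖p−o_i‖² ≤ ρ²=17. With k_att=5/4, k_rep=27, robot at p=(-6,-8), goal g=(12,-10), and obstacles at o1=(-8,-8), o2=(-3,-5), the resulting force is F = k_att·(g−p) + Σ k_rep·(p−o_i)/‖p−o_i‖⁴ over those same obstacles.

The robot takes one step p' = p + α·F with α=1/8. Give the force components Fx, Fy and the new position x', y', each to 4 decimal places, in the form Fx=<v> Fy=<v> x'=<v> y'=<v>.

Fx=25.8750 Fy=-2.5000 x'=-2.7656 y'=-8.3125

F_att = 5/4·(g−p) = 5/4·(18,-2) = (22.5000,-2.5000)
o1: d²=4 ≤ ρ²=17; F_rep = 27·(2,0)/4² = (3.3750,0.0000)
o2: d²=18 > ρ²=17 → inactive
F = F_att + ΣF_rep = (25.8750,-2.5000)
p' = p + 1/8·F = (-2.7656,-8.3125)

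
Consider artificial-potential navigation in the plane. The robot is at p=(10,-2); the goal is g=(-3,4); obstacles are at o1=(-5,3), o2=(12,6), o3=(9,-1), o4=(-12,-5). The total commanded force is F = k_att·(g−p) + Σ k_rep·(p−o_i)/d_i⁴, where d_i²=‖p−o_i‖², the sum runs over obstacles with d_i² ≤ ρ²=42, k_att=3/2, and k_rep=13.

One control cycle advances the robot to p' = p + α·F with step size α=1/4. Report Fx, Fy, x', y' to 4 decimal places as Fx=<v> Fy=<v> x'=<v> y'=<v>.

Fx=-16.2500 Fy=5.7500 x'=5.9375 y'=-0.5625

F_att = 3/2·(g−p) = 3/2·(-13,6) = (-19.5000,9.0000)
o1: d²=250 > ρ²=42 → inactive
o2: d²=68 > ρ²=42 → inactive
o3: d²=2 ≤ ρ²=42; F_rep = 13·(1,-1)/2² = (3.2500,-3.2500)
o4: d²=493 > ρ²=42 → inactive
F = F_att + ΣF_rep = (-16.2500,5.7500)
p' = p + 1/4·F = (5.9375,-0.5625)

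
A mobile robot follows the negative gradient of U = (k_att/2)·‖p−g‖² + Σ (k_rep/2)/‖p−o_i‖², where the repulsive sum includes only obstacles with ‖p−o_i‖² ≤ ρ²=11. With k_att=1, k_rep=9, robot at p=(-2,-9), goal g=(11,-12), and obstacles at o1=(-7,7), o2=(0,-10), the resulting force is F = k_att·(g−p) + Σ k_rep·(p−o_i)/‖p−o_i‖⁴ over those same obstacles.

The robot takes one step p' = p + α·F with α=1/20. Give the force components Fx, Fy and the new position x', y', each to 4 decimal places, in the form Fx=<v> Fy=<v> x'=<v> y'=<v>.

F_att = 1·(g−p) = 1·(13,-3) = (13.0000,-3.0000)
o1: d²=281 > ρ²=11 → inactive
o2: d²=5 ≤ ρ²=11; F_rep = 9·(-2,1)/5² = (-0.7200,0.3600)
F = F_att + ΣF_rep = (12.2800,-2.6400)
p' = p + 1/20·F = (-1.3860,-9.1320)

Fx=12.2800 Fy=-2.6400 x'=-1.3860 y'=-9.1320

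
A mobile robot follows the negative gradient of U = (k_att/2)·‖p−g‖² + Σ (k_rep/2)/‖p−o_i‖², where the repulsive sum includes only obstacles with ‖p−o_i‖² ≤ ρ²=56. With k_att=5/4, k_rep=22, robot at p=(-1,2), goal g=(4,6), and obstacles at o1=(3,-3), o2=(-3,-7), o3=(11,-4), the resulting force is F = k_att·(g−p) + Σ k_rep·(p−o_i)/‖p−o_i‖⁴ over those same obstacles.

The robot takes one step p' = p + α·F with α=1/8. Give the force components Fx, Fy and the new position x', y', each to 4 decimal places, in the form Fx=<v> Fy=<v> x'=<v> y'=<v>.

Fx=6.1977 Fy=5.0654 x'=-0.2253 y'=2.6332

F_att = 5/4·(g−p) = 5/4·(5,4) = (6.2500,5.0000)
o1: d²=41 ≤ ρ²=56; F_rep = 22·(-4,5)/41² = (-0.0523,0.0654)
o2: d²=85 > ρ²=56 → inactive
o3: d²=180 > ρ²=56 → inactive
F = F_att + ΣF_rep = (6.1977,5.0654)
p' = p + 1/8·F = (-0.2253,2.6332)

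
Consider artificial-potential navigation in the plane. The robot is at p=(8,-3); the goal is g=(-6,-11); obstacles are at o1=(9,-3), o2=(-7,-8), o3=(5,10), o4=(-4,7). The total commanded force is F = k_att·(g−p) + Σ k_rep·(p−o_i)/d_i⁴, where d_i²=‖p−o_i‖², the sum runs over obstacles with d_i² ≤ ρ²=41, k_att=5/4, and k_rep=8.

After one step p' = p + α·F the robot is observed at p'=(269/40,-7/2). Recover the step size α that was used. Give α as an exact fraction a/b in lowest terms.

α = 1/20

F_att = 5/4·(g−p) = 5/4·(-14,-8) = (-17.5000,-10.0000)
o1: d²=1 ≤ ρ²=41; F_rep = 8·(-1,0)/1² = (-8.0000,0.0000)
o2: d²=250 > ρ²=41 → inactive
o3: d²=178 > ρ²=41 → inactive
o4: d²=244 > ρ²=41 → inactive
F = F_att + ΣF_rep = (-25.5000,-10.0000)
Δp = p'−p = (-1.2750,-0.5000); α = Δx/Fx = (-51/40) / (-51/2) = 1/20
check: Δy/Fy = (-1/2) / (-10) = 1/20 ✓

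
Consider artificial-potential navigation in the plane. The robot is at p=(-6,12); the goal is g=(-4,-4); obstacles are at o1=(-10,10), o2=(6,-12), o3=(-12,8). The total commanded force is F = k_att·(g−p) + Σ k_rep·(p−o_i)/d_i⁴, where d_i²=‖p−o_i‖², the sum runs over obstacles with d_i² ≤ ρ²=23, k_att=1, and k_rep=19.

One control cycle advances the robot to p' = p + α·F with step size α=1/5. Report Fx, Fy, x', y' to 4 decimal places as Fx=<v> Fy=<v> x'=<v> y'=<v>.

Fx=2.1900 Fy=-15.9050 x'=-5.5620 y'=8.8190

F_att = 1·(g−p) = 1·(2,-16) = (2.0000,-16.0000)
o1: d²=20 ≤ ρ²=23; F_rep = 19·(4,2)/20² = (0.1900,0.0950)
o2: d²=720 > ρ²=23 → inactive
o3: d²=52 > ρ²=23 → inactive
F = F_att + ΣF_rep = (2.1900,-15.9050)
p' = p + 1/5·F = (-5.5620,8.8190)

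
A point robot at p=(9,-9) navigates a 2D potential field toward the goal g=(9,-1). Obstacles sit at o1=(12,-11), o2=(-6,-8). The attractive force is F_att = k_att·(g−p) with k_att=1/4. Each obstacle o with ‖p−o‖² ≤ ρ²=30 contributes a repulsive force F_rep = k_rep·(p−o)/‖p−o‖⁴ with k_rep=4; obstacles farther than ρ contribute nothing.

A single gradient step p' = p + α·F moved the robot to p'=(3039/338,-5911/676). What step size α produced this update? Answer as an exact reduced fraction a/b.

F_att = 1/4·(g−p) = 1/4·(0,8) = (0.0000,2.0000)
o1: d²=13 ≤ ρ²=30; F_rep = 4·(-3,2)/13² = (-0.0710,0.0473)
o2: d²=226 > ρ²=30 → inactive
F = F_att + ΣF_rep = (-0.0710,2.0473)
Δp = p'−p = (-0.0089,0.2559); α = Δx/Fx = (-3/338) / (-12/169) = 1/8
check: Δy/Fy = (173/676) / (346/169) = 1/8 ✓

α = 1/8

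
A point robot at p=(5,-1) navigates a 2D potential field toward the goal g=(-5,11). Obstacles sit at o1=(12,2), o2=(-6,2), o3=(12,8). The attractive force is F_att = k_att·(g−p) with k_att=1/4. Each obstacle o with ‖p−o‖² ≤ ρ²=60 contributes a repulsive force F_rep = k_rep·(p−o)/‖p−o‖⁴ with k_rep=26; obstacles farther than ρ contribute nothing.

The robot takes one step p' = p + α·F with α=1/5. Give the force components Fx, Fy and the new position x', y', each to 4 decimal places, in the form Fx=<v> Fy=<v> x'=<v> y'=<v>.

Fx=-2.5541 Fy=2.9768 x'=4.4892 y'=-0.4046

F_att = 1/4·(g−p) = 1/4·(-10,12) = (-2.5000,3.0000)
o1: d²=58 ≤ ρ²=60; F_rep = 26·(-7,-3)/58² = (-0.0541,-0.0232)
o2: d²=130 > ρ²=60 → inactive
o3: d²=130 > ρ²=60 → inactive
F = F_att + ΣF_rep = (-2.5541,2.9768)
p' = p + 1/5·F = (4.4892,-0.4046)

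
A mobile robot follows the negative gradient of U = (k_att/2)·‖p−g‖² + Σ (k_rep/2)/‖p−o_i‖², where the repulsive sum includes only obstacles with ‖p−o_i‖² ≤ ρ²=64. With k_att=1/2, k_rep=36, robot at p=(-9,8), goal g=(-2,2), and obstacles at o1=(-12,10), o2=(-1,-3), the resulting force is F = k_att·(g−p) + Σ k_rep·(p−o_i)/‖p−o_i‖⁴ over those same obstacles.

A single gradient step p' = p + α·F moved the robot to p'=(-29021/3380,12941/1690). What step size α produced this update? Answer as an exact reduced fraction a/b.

F_att = 1/2·(g−p) = 1/2·(7,-6) = (3.5000,-3.0000)
o1: d²=13 ≤ ρ²=64; F_rep = 36·(3,-2)/13² = (0.6391,-0.4260)
o2: d²=185 > ρ²=64 → inactive
F = F_att + ΣF_rep = (4.1391,-3.4260)
Δp = p'−p = (0.4139,-0.3426); α = Δx/Fx = (1399/3380) / (1399/338) = 1/10
check: Δy/Fy = (-579/1690) / (-579/169) = 1/10 ✓

α = 1/10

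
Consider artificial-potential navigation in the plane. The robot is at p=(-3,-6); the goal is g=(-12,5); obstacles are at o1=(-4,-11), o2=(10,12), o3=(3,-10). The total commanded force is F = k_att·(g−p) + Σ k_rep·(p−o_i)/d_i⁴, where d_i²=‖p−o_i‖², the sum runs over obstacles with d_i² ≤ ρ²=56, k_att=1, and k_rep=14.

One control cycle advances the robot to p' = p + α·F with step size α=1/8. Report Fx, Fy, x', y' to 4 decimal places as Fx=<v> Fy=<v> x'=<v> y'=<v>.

Fx=-9.0104 Fy=11.1243 x'=-4.1263 y'=-4.6095

F_att = 1·(g−p) = 1·(-9,11) = (-9.0000,11.0000)
o1: d²=26 ≤ ρ²=56; F_rep = 14·(1,5)/26² = (0.0207,0.1036)
o2: d²=493 > ρ²=56 → inactive
o3: d²=52 ≤ ρ²=56; F_rep = 14·(-6,4)/52² = (-0.0311,0.0207)
F = F_att + ΣF_rep = (-9.0104,11.1243)
p' = p + 1/8·F = (-4.1263,-4.6095)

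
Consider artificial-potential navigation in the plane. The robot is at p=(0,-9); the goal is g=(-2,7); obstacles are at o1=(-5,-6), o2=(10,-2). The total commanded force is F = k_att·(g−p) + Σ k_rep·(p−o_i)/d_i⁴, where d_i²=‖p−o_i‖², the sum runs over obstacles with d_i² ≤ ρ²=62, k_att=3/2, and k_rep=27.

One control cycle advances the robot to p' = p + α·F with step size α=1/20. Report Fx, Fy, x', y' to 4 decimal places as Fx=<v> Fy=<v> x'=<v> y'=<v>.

F_att = 3/2·(g−p) = 3/2·(-2,16) = (-3.0000,24.0000)
o1: d²=34 ≤ ρ²=62; F_rep = 27·(5,-3)/34² = (0.1168,-0.0701)
o2: d²=149 > ρ²=62 → inactive
F = F_att + ΣF_rep = (-2.8832,23.9299)
p' = p + 1/20·F = (-0.1442,-7.8035)

Fx=-2.8832 Fy=23.9299 x'=-0.1442 y'=-7.8035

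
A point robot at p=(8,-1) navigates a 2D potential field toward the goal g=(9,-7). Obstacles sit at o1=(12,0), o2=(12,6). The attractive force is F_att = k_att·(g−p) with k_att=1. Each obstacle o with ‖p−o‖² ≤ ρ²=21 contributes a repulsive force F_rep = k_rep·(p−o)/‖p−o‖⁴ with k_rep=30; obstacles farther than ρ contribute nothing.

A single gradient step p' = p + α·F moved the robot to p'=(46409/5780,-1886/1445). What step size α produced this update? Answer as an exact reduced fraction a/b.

α = 1/20

F_att = 1·(g−p) = 1·(1,-6) = (1.0000,-6.0000)
o1: d²=17 ≤ ρ²=21; F_rep = 30·(-4,-1)/17² = (-0.4152,-0.1038)
o2: d²=65 > ρ²=21 → inactive
F = F_att + ΣF_rep = (0.5848,-6.1038)
Δp = p'−p = (0.0292,-0.3052); α = Δx/Fx = (169/5780) / (169/289) = 1/20
check: Δy/Fy = (-441/1445) / (-1764/289) = 1/20 ✓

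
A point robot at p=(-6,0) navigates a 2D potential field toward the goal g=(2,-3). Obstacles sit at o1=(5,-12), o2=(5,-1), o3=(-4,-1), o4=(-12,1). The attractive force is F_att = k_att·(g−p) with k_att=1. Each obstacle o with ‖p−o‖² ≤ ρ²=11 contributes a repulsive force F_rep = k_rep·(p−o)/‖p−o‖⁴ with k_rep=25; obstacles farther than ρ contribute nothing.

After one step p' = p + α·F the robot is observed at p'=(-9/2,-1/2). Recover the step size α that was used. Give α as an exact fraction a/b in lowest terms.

F_att = 1·(g−p) = 1·(8,-3) = (8.0000,-3.0000)
o1: d²=265 > ρ²=11 → inactive
o2: d²=122 > ρ²=11 → inactive
o3: d²=5 ≤ ρ²=11; F_rep = 25·(-2,1)/5² = (-2.0000,1.0000)
o4: d²=37 > ρ²=11 → inactive
F = F_att + ΣF_rep = (6.0000,-2.0000)
Δp = p'−p = (1.5000,-0.5000); α = Δx/Fx = (3/2) / (6) = 1/4
check: Δy/Fy = (-1/2) / (-2) = 1/4 ✓

α = 1/4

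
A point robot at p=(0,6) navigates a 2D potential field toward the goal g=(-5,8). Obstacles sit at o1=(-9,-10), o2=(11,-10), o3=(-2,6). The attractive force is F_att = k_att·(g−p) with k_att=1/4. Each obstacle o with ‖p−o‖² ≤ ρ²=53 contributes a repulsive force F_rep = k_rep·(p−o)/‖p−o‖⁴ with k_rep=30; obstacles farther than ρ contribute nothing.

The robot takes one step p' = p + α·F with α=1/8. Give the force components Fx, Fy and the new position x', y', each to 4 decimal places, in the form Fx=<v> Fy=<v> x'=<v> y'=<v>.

Fx=2.5000 Fy=0.5000 x'=0.3125 y'=6.0625

F_att = 1/4·(g−p) = 1/4·(-5,2) = (-1.2500,0.5000)
o1: d²=337 > ρ²=53 → inactive
o2: d²=377 > ρ²=53 → inactive
o3: d²=4 ≤ ρ²=53; F_rep = 30·(2,0)/4² = (3.7500,0.0000)
F = F_att + ΣF_rep = (2.5000,0.5000)
p' = p + 1/8·F = (0.3125,6.0625)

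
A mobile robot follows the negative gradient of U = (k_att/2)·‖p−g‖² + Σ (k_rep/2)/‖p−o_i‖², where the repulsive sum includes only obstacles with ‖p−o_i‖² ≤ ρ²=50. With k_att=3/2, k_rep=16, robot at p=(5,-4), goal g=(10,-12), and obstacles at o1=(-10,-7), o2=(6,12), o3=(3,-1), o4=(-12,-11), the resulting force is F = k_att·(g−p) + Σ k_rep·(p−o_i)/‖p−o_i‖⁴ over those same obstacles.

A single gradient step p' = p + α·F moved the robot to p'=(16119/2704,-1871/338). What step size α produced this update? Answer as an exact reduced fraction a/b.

F_att = 3/2·(g−p) = 3/2·(5,-8) = (7.5000,-12.0000)
o1: d²=234 > ρ²=50 → inactive
o2: d²=257 > ρ²=50 → inactive
o3: d²=13 ≤ ρ²=50; F_rep = 16·(2,-3)/13² = (0.1893,-0.2840)
o4: d²=338 > ρ²=50 → inactive
F = F_att + ΣF_rep = (7.6893,-12.2840)
Δp = p'−p = (0.9612,-1.5355); α = Δx/Fx = (2599/2704) / (2599/338) = 1/8
check: Δy/Fy = (-519/338) / (-2076/169) = 1/8 ✓

α = 1/8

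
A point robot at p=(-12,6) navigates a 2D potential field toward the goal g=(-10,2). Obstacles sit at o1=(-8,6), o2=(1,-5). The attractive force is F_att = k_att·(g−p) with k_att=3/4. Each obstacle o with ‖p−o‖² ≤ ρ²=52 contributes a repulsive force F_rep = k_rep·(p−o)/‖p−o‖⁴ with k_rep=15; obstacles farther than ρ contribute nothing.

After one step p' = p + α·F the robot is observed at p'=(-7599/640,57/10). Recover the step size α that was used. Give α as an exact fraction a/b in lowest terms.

F_att = 3/4·(g−p) = 3/4·(2,-4) = (1.5000,-3.0000)
o1: d²=16 ≤ ρ²=52; F_rep = 15·(-4,0)/16² = (-0.2344,0.0000)
o2: d²=290 > ρ²=52 → inactive
F = F_att + ΣF_rep = (1.2656,-3.0000)
Δp = p'−p = (0.1266,-0.3000); α = Δx/Fx = (81/640) / (81/64) = 1/10
check: Δy/Fy = (-3/10) / (-3) = 1/10 ✓

α = 1/10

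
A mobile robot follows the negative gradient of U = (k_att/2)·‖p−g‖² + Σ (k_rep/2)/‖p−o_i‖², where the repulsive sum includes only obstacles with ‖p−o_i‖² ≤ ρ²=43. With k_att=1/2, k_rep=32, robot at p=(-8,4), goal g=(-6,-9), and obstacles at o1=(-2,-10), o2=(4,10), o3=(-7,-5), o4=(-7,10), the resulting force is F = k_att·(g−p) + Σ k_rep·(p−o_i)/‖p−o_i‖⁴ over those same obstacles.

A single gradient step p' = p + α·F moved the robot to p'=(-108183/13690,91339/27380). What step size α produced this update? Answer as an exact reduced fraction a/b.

α = 1/10

F_att = 1/2·(g−p) = 1/2·(2,-13) = (1.0000,-6.5000)
o1: d²=232 > ρ²=43 → inactive
o2: d²=180 > ρ²=43 → inactive
o3: d²=82 > ρ²=43 → inactive
o4: d²=37 ≤ ρ²=43; F_rep = 32·(-1,-6)/37² = (-0.0234,-0.1402)
F = F_att + ΣF_rep = (0.9766,-6.6402)
Δp = p'−p = (0.0977,-0.6640); α = Δx/Fx = (1337/13690) / (1337/1369) = 1/10
check: Δy/Fy = (-18181/27380) / (-18181/2738) = 1/10 ✓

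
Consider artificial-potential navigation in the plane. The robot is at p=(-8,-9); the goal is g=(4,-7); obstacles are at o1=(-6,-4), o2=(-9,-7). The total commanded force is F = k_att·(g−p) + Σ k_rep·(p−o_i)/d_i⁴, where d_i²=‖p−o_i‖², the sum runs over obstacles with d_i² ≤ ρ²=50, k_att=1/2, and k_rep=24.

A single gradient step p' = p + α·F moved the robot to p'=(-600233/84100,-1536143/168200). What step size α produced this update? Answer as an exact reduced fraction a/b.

α = 1/8

F_att = 1/2·(g−p) = 1/2·(12,2) = (6.0000,1.0000)
o1: d²=29 ≤ ρ²=50; F_rep = 24·(-2,-5)/29² = (-0.0571,-0.1427)
o2: d²=5 ≤ ρ²=50; F_rep = 24·(1,-2)/5² = (0.9600,-1.9200)
F = F_att + ΣF_rep = (6.9029,-1.0627)
Δp = p'−p = (0.8629,-0.1328); α = Δx/Fx = (72567/84100) / (145134/21025) = 1/8
check: Δy/Fy = (-22343/168200) / (-22343/21025) = 1/8 ✓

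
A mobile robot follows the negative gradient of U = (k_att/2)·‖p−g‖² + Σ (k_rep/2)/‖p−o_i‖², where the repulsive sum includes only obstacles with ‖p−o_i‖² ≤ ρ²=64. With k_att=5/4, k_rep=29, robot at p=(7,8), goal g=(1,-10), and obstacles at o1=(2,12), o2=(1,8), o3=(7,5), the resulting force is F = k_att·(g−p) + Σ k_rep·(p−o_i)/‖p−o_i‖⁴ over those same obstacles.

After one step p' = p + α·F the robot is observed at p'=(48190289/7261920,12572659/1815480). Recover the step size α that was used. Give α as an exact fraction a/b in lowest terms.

α = 1/20

F_att = 5/4·(g−p) = 5/4·(-6,-18) = (-7.5000,-22.5000)
o1: d²=41 ≤ ρ²=64; F_rep = 29·(5,-4)/41² = (0.0863,-0.0690)
o2: d²=36 ≤ ρ²=64; F_rep = 29·(6,0)/36² = (0.1343,0.0000)
o3: d²=9 ≤ ρ²=64; F_rep = 29·(0,3)/9² = (0.0000,1.0741)
F = F_att + ΣF_rep = (-7.2795,-21.4949)
Δp = p'−p = (-0.3640,-1.0747); α = Δx/Fx = (-2643151/7261920) / (-2643151/363096) = 1/20
check: Δy/Fy = (-1951181/1815480) / (-1951181/90774) = 1/20 ✓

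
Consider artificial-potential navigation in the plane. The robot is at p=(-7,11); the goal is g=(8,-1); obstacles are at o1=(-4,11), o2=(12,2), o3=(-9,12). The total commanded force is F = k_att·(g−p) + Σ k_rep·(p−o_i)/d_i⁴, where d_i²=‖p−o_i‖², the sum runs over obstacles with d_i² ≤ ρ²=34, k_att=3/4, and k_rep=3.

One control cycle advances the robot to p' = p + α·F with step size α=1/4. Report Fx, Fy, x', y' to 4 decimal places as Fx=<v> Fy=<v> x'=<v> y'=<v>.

Fx=11.3789 Fy=-9.1200 x'=-4.1553 y'=8.7200

F_att = 3/4·(g−p) = 3/4·(15,-12) = (11.2500,-9.0000)
o1: d²=9 ≤ ρ²=34; F_rep = 3·(-3,0)/9² = (-0.1111,0.0000)
o2: d²=442 > ρ²=34 → inactive
o3: d²=5 ≤ ρ²=34; F_rep = 3·(2,-1)/5² = (0.2400,-0.1200)
F = F_att + ΣF_rep = (11.3789,-9.1200)
p' = p + 1/4·F = (-4.1553,8.7200)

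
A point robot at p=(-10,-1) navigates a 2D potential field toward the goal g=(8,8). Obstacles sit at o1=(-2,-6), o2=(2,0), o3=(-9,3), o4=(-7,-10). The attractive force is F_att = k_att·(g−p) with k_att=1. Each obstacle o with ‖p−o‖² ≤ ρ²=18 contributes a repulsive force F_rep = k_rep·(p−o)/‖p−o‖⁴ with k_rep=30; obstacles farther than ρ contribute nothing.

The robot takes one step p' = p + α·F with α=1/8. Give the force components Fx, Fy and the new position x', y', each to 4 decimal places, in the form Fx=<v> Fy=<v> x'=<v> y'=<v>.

Fx=17.8962 Fy=8.5848 x'=-7.7630 y'=0.0731

F_att = 1·(g−p) = 1·(18,9) = (18.0000,9.0000)
o1: d²=89 > ρ²=18 → inactive
o2: d²=145 > ρ²=18 → inactive
o3: d²=17 ≤ ρ²=18; F_rep = 30·(-1,-4)/17² = (-0.1038,-0.4152)
o4: d²=90 > ρ²=18 → inactive
F = F_att + ΣF_rep = (17.8962,8.5848)
p' = p + 1/8·F = (-7.7630,0.0731)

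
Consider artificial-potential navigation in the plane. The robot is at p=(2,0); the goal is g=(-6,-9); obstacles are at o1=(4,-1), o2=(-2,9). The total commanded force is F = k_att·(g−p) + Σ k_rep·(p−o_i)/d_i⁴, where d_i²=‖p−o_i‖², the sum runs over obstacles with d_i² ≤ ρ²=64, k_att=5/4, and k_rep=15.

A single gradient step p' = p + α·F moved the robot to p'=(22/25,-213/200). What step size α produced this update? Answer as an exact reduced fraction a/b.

α = 1/10

F_att = 5/4·(g−p) = 5/4·(-8,-9) = (-10.0000,-11.2500)
o1: d²=5 ≤ ρ²=64; F_rep = 15·(-2,1)/5² = (-1.2000,0.6000)
o2: d²=97 > ρ²=64 → inactive
F = F_att + ΣF_rep = (-11.2000,-10.6500)
Δp = p'−p = (-1.1200,-1.0650); α = Δx/Fx = (-28/25) / (-56/5) = 1/10
check: Δy/Fy = (-213/200) / (-213/20) = 1/10 ✓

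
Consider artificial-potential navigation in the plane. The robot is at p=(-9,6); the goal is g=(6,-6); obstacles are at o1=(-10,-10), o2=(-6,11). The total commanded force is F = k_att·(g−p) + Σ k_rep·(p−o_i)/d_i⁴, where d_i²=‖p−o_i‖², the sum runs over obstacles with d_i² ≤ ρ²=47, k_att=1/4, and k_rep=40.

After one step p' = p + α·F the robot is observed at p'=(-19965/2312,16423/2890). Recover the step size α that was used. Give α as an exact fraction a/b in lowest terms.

F_att = 1/4·(g−p) = 1/4·(15,-12) = (3.7500,-3.0000)
o1: d²=257 > ρ²=47 → inactive
o2: d²=34 ≤ ρ²=47; F_rep = 40·(-3,-5)/34² = (-0.1038,-0.1730)
F = F_att + ΣF_rep = (3.6462,-3.1730)
Δp = p'−p = (0.3646,-0.3173); α = Δx/Fx = (843/2312) / (4215/1156) = 1/10
check: Δy/Fy = (-917/2890) / (-917/289) = 1/10 ✓

α = 1/10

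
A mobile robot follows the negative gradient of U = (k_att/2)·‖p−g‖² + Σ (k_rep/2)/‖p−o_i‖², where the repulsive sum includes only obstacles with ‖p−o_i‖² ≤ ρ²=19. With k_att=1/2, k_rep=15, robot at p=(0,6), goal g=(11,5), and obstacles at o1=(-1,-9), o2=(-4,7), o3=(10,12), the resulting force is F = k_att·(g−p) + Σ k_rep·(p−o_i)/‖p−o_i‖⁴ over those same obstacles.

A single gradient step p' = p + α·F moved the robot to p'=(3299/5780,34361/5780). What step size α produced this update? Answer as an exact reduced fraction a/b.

F_att = 1/2·(g−p) = 1/2·(11,-1) = (5.5000,-0.5000)
o1: d²=226 > ρ²=19 → inactive
o2: d²=17 ≤ ρ²=19; F_rep = 15·(4,-1)/17² = (0.2076,-0.0519)
o3: d²=136 > ρ²=19 → inactive
F = F_att + ΣF_rep = (5.7076,-0.5519)
Δp = p'−p = (0.5708,-0.0552); α = Δx/Fx = (3299/5780) / (3299/578) = 1/10
check: Δy/Fy = (-319/5780) / (-319/578) = 1/10 ✓

α = 1/10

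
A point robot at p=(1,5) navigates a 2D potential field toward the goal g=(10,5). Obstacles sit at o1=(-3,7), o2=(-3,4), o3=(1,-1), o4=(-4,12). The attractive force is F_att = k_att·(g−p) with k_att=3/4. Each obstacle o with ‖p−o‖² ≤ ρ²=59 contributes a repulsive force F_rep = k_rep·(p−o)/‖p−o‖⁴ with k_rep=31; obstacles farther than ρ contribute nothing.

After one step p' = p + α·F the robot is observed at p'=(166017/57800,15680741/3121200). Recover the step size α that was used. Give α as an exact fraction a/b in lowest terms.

F_att = 3/4·(g−p) = 3/4·(9,0) = (6.7500,0.0000)
o1: d²=20 ≤ ρ²=59; F_rep = 31·(4,-2)/20² = (0.3100,-0.1550)
o2: d²=17 ≤ ρ²=59; F_rep = 31·(4,1)/17² = (0.4291,0.1073)
o3: d²=36 ≤ ρ²=59; F_rep = 31·(0,6)/36² = (0.0000,0.1435)
o4: d²=74 > ρ²=59 → inactive
F = F_att + ΣF_rep = (7.4891,0.0958)
Δp = p'−p = (1.8723,0.0239); α = Δx/Fx = (108217/57800) / (108217/14450) = 1/4
check: Δy/Fy = (74741/3121200) / (74741/780300) = 1/4 ✓

α = 1/4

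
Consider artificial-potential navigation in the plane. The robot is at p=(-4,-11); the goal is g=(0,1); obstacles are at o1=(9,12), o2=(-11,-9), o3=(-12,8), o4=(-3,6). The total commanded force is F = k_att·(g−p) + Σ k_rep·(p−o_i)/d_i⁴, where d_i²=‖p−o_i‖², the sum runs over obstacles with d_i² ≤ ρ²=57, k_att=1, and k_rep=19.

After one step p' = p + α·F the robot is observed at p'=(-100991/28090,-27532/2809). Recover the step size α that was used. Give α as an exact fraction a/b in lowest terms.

F_att = 1·(g−p) = 1·(4,12) = (4.0000,12.0000)
o1: d²=698 > ρ²=57 → inactive
o2: d²=53 ≤ ρ²=57; F_rep = 19·(7,-2)/53² = (0.0473,-0.0135)
o3: d²=425 > ρ²=57 → inactive
o4: d²=290 > ρ²=57 → inactive
F = F_att + ΣF_rep = (4.0473,11.9865)
Δp = p'−p = (0.4047,1.1986); α = Δx/Fx = (11369/28090) / (11369/2809) = 1/10
check: Δy/Fy = (3367/2809) / (33670/2809) = 1/10 ✓

α = 1/10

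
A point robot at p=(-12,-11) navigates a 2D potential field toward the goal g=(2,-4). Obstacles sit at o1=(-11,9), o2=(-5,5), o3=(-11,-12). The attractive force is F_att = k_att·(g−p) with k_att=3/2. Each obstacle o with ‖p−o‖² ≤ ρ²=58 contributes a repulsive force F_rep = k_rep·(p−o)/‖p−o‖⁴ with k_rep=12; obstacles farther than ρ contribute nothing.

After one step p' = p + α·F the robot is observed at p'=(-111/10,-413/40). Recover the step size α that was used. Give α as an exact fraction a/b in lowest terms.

α = 1/20

F_att = 3/2·(g−p) = 3/2·(14,7) = (21.0000,10.5000)
o1: d²=401 > ρ²=58 → inactive
o2: d²=305 > ρ²=58 → inactive
o3: d²=2 ≤ ρ²=58; F_rep = 12·(-1,1)/2² = (-3.0000,3.0000)
F = F_att + ΣF_rep = (18.0000,13.5000)
Δp = p'−p = (0.9000,0.6750); α = Δx/Fx = (9/10) / (18) = 1/20
check: Δy/Fy = (27/40) / (27/2) = 1/20 ✓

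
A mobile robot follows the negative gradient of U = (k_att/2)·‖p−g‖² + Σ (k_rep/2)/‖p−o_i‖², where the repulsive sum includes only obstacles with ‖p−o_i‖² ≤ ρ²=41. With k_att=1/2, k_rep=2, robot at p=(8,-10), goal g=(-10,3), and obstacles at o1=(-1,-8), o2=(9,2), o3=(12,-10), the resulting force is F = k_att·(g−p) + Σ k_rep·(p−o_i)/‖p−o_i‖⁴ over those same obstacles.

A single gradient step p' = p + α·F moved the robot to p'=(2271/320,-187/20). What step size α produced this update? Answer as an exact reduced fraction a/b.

α = 1/10

F_att = 1/2·(g−p) = 1/2·(-18,13) = (-9.0000,6.5000)
o1: d²=85 > ρ²=41 → inactive
o2: d²=145 > ρ²=41 → inactive
o3: d²=16 ≤ ρ²=41; F_rep = 2·(-4,0)/16² = (-0.0312,0.0000)
F = F_att + ΣF_rep = (-9.0312,6.5000)
Δp = p'−p = (-0.9031,0.6500); α = Δx/Fx = (-289/320) / (-289/32) = 1/10
check: Δy/Fy = (13/20) / (13/2) = 1/10 ✓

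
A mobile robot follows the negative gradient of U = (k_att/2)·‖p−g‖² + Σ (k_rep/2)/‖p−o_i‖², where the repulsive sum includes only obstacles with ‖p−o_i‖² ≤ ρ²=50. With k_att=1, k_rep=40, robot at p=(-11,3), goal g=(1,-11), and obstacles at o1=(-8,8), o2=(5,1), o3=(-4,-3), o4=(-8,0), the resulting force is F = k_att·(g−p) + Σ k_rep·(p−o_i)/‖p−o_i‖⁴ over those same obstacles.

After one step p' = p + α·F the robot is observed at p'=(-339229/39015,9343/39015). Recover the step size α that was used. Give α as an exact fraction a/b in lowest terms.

F_att = 1·(g−p) = 1·(12,-14) = (12.0000,-14.0000)
o1: d²=34 ≤ ρ²=50; F_rep = 40·(-3,-5)/34² = (-0.1038,-0.1730)
o2: d²=260 > ρ²=50 → inactive
o3: d²=85 > ρ²=50 → inactive
o4: d²=18 ≤ ρ²=50; F_rep = 40·(-3,3)/18² = (-0.3704,0.3704)
F = F_att + ΣF_rep = (11.5258,-13.8026)
Δp = p'−p = (2.3052,-2.7605); α = Δx/Fx = (89936/39015) / (89936/7803) = 1/5
check: Δy/Fy = (-107702/39015) / (-107702/7803) = 1/5 ✓

α = 1/5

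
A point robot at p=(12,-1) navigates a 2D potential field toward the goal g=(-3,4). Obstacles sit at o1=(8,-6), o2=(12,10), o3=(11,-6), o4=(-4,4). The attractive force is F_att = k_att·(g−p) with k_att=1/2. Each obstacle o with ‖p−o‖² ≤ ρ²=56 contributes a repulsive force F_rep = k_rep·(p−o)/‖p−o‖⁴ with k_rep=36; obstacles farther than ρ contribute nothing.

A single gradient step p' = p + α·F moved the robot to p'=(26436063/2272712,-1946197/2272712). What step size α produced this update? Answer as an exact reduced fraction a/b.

α = 1/20

F_att = 1/2·(g−p) = 1/2·(-15,5) = (-7.5000,2.5000)
o1: d²=41 ≤ ρ²=56; F_rep = 36·(4,5)/41² = (0.0857,0.1071)
o2: d²=121 > ρ²=56 → inactive
o3: d²=26 ≤ ρ²=56; F_rep = 36·(1,5)/26² = (0.0533,0.2663)
o4: d²=281 > ρ²=56 → inactive
F = F_att + ΣF_rep = (-7.3611,2.8734)
Δp = p'−p = (-0.3681,0.1437); α = Δx/Fx = (-836481/2272712) / (-4182405/568178) = 1/20
check: Δy/Fy = (326515/2272712) / (1632575/568178) = 1/20 ✓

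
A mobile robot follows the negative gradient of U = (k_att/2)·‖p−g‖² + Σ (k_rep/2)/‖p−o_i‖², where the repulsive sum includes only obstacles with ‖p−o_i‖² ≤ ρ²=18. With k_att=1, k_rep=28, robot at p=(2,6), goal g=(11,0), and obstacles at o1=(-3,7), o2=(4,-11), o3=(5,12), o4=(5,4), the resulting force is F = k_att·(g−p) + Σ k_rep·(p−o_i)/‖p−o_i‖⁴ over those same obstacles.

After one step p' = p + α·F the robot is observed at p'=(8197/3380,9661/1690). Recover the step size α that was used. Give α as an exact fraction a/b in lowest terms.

α = 1/20

F_att = 1·(g−p) = 1·(9,-6) = (9.0000,-6.0000)
o1: d²=26 > ρ²=18 → inactive
o2: d²=293 > ρ²=18 → inactive
o3: d²=45 > ρ²=18 → inactive
o4: d²=13 ≤ ρ²=18; F_rep = 28·(-3,2)/13² = (-0.4970,0.3314)
F = F_att + ΣF_rep = (8.5030,-5.6686)
Δp = p'−p = (0.4251,-0.2834); α = Δx/Fx = (1437/3380) / (1437/169) = 1/20
check: Δy/Fy = (-479/1690) / (-958/169) = 1/20 ✓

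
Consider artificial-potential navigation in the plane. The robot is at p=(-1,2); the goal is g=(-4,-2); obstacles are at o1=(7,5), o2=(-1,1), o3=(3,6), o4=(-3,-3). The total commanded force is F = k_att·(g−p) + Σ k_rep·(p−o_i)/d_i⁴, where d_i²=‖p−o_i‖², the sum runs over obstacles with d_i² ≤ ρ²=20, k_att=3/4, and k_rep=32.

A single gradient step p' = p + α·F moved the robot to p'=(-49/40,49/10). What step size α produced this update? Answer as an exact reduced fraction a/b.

α = 1/10

F_att = 3/4·(g−p) = 3/4·(-3,-4) = (-2.2500,-3.0000)
o1: d²=73 > ρ²=20 → inactive
o2: d²=1 ≤ ρ²=20; F_rep = 32·(0,1)/1² = (0.0000,32.0000)
o3: d²=32 > ρ²=20 → inactive
o4: d²=29 > ρ²=20 → inactive
F = F_att + ΣF_rep = (-2.2500,29.0000)
Δp = p'−p = (-0.2250,2.9000); α = Δx/Fx = (-9/40) / (-9/4) = 1/10
check: Δy/Fy = (29/10) / (29) = 1/10 ✓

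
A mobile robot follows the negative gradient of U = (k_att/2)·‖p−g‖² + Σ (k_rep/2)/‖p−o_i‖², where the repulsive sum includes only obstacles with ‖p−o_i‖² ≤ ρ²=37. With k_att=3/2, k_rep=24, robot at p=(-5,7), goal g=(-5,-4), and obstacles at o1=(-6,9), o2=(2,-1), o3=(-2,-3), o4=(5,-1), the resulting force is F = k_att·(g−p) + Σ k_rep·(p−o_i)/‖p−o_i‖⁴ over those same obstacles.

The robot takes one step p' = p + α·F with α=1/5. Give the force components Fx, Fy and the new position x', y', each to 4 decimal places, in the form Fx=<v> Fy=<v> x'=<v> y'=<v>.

F_att = 3/2·(g−p) = 3/2·(0,-11) = (0.0000,-16.5000)
o1: d²=5 ≤ ρ²=37; F_rep = 24·(1,-2)/5² = (0.9600,-1.9200)
o2: d²=113 > ρ²=37 → inactive
o3: d²=109 > ρ²=37 → inactive
o4: d²=164 > ρ²=37 → inactive
F = F_att + ΣF_rep = (0.9600,-18.4200)
p' = p + 1/5·F = (-4.8080,3.3160)

Fx=0.9600 Fy=-18.4200 x'=-4.8080 y'=3.3160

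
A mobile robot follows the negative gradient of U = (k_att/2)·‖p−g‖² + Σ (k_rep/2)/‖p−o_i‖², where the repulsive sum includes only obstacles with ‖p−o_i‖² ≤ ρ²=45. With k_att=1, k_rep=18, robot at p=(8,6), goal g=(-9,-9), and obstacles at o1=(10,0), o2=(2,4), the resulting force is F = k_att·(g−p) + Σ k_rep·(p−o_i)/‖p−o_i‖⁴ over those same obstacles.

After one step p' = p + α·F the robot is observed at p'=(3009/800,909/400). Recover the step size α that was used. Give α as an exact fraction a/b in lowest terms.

F_att = 1·(g−p) = 1·(-17,-15) = (-17.0000,-15.0000)
o1: d²=40 ≤ ρ²=45; F_rep = 18·(-2,6)/40² = (-0.0225,0.0675)
o2: d²=40 ≤ ρ²=45; F_rep = 18·(6,2)/40² = (0.0675,0.0225)
F = F_att + ΣF_rep = (-16.9550,-14.9100)
Δp = p'−p = (-4.2387,-3.7275); α = Δx/Fx = (-3391/800) / (-3391/200) = 1/4
check: Δy/Fy = (-1491/400) / (-1491/100) = 1/4 ✓

α = 1/4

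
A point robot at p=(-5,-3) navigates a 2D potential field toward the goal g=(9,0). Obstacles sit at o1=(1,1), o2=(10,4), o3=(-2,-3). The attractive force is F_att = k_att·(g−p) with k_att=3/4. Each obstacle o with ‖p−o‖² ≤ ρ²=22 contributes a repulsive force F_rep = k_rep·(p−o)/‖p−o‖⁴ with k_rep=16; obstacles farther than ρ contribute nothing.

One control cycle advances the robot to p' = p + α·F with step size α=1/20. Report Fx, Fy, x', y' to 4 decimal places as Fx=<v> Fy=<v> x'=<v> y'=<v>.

F_att = 3/4·(g−p) = 3/4·(14,3) = (10.5000,2.2500)
o1: d²=52 > ρ²=22 → inactive
o2: d²=274 > ρ²=22 → inactive
o3: d²=9 ≤ ρ²=22; F_rep = 16·(-3,0)/9² = (-0.5926,0.0000)
F = F_att + ΣF_rep = (9.9074,2.2500)
p' = p + 1/20·F = (-4.5046,-2.8875)

Fx=9.9074 Fy=2.2500 x'=-4.5046 y'=-2.8875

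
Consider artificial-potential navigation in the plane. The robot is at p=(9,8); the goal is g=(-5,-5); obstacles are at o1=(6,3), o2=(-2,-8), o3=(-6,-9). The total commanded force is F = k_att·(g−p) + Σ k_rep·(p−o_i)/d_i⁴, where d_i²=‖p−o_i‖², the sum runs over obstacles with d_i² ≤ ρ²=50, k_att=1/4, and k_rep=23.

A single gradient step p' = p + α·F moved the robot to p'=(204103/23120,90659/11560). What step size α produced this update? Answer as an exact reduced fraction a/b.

F_att = 1/4·(g−p) = 1/4·(-14,-13) = (-3.5000,-3.2500)
o1: d²=34 ≤ ρ²=50; F_rep = 23·(3,5)/34² = (0.0597,0.0995)
o2: d²=377 > ρ²=50 → inactive
o3: d²=514 > ρ²=50 → inactive
F = F_att + ΣF_rep = (-3.4403,-3.1505)
Δp = p'−p = (-0.1720,-0.1575); α = Δx/Fx = (-3977/23120) / (-3977/1156) = 1/20
check: Δy/Fy = (-1821/11560) / (-1821/578) = 1/20 ✓

α = 1/20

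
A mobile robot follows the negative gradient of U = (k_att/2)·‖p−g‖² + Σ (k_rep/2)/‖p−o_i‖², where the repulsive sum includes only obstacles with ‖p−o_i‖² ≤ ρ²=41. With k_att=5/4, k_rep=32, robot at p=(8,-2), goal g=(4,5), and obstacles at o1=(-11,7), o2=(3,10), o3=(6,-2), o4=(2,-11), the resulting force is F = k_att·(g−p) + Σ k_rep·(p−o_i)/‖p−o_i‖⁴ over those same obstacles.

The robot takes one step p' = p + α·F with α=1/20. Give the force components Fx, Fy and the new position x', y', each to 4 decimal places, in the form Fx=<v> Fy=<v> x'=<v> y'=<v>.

Fx=-1.0000 Fy=8.7500 x'=7.9500 y'=-1.5625

F_att = 5/4·(g−p) = 5/4·(-4,7) = (-5.0000,8.7500)
o1: d²=442 > ρ²=41 → inactive
o2: d²=169 > ρ²=41 → inactive
o3: d²=4 ≤ ρ²=41; F_rep = 32·(2,0)/4² = (4.0000,0.0000)
o4: d²=117 > ρ²=41 → inactive
F = F_att + ΣF_rep = (-1.0000,8.7500)
p' = p + 1/20·F = (7.9500,-1.5625)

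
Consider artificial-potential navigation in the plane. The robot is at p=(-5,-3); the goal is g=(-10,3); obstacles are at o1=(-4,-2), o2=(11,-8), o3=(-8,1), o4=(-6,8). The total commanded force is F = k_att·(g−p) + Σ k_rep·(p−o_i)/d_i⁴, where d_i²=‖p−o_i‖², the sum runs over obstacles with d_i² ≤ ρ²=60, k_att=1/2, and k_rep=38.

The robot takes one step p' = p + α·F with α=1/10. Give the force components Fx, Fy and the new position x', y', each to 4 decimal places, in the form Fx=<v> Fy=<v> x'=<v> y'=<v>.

F_att = 1/2·(g−p) = 1/2·(-5,6) = (-2.5000,3.0000)
o1: d²=2 ≤ ρ²=60; F_rep = 38·(-1,-1)/2² = (-9.5000,-9.5000)
o2: d²=281 > ρ²=60 → inactive
o3: d²=25 ≤ ρ²=60; F_rep = 38·(3,-4)/25² = (0.1824,-0.2432)
o4: d²=122 > ρ²=60 → inactive
F = F_att + ΣF_rep = (-11.8176,-6.7432)
p' = p + 1/10·F = (-6.1818,-3.6743)

Fx=-11.8176 Fy=-6.7432 x'=-6.1818 y'=-3.6743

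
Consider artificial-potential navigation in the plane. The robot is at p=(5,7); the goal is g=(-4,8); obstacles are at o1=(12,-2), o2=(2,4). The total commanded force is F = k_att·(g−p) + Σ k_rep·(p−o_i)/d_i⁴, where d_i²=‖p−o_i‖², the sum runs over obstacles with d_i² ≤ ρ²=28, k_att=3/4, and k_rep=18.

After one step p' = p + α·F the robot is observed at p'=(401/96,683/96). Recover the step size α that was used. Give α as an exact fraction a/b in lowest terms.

F_att = 3/4·(g−p) = 3/4·(-9,1) = (-6.7500,0.7500)
o1: d²=130 > ρ²=28 → inactive
o2: d²=18 ≤ ρ²=28; F_rep = 18·(3,3)/18² = (0.1667,0.1667)
F = F_att + ΣF_rep = (-6.5833,0.9167)
Δp = p'−p = (-0.8229,0.1146); α = Δx/Fx = (-79/96) / (-79/12) = 1/8
check: Δy/Fy = (11/96) / (11/12) = 1/8 ✓

α = 1/8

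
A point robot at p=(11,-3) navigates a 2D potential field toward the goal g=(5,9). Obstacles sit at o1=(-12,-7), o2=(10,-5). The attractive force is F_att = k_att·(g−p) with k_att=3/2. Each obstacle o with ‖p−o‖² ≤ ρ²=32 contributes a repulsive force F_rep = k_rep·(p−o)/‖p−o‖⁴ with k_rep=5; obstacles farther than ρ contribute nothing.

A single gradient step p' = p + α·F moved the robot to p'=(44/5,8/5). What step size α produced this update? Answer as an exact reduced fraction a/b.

F_att = 3/2·(g−p) = 3/2·(-6,12) = (-9.0000,18.0000)
o1: d²=545 > ρ²=32 → inactive
o2: d²=5 ≤ ρ²=32; F_rep = 5·(1,2)/5² = (0.2000,0.4000)
F = F_att + ΣF_rep = (-8.8000,18.4000)
Δp = p'−p = (-2.2000,4.6000); α = Δx/Fx = (-11/5) / (-44/5) = 1/4
check: Δy/Fy = (23/5) / (92/5) = 1/4 ✓

α = 1/4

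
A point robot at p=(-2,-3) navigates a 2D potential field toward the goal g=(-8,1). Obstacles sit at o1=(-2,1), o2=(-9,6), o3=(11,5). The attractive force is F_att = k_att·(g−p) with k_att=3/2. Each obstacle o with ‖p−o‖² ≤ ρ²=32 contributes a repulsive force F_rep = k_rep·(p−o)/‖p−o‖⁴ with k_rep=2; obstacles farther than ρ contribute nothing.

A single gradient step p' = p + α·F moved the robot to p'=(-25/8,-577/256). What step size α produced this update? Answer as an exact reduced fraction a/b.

F_att = 3/2·(g−p) = 3/2·(-6,4) = (-9.0000,6.0000)
o1: d²=16 ≤ ρ²=32; F_rep = 2·(0,-4)/16² = (0.0000,-0.0312)
o2: d²=130 > ρ²=32 → inactive
o3: d²=233 > ρ²=32 → inactive
F = F_att + ΣF_rep = (-9.0000,5.9688)
Δp = p'−p = (-1.1250,0.7461); α = Δx/Fx = (-9/8) / (-9) = 1/8
check: Δy/Fy = (191/256) / (191/32) = 1/8 ✓

α = 1/8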